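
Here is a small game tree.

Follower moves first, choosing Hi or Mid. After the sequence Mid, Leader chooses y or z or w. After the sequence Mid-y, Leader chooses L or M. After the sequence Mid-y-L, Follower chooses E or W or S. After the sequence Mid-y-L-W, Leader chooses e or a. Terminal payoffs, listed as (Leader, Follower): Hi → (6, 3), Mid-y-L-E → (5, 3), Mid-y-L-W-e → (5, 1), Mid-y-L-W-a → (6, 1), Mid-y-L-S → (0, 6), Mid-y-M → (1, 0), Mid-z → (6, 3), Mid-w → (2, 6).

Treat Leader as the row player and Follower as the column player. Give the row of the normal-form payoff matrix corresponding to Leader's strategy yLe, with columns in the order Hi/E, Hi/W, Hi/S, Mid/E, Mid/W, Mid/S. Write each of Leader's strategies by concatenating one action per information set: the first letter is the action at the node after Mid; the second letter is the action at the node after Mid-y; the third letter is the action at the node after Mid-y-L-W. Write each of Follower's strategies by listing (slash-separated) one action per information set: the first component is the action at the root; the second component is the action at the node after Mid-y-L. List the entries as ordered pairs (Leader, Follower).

vs Hi/E: Follower plays Hi → (6, 3)
vs Hi/W: Follower plays Hi → (6, 3)
vs Hi/S: Follower plays Hi → (6, 3)
vs Mid/E: Follower plays Mid → Leader plays y at [Mid] → Leader plays L at [Mid-y] → Follower plays E at [Mid-y-L] → (5, 3)
vs Mid/W: Follower plays Mid → Leader plays y at [Mid] → Leader plays L at [Mid-y] → Follower plays W at [Mid-y-L] → Leader plays e at [Mid-y-L-W] → (5, 1)
vs Mid/S: Follower plays Mid → Leader plays y at [Mid] → Leader plays L at [Mid-y] → Follower plays S at [Mid-y-L] → (0, 6)

(6,3) (6,3) (6,3) (5,3) (5,1) (0,6)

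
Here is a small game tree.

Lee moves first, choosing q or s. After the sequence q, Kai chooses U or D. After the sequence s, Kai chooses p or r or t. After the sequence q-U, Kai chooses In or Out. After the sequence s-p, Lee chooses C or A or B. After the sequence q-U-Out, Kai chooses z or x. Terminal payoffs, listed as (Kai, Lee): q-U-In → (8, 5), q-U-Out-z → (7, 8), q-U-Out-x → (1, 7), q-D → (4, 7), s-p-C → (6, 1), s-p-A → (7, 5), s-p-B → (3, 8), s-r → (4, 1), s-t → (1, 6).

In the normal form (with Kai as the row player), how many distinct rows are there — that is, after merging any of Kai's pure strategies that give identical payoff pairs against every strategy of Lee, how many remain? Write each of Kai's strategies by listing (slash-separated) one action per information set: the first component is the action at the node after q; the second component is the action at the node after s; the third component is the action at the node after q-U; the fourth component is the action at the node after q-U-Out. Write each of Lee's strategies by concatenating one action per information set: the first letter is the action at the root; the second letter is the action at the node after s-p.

12

Kai has 24 pure strategies: U/p/In/z, U/p/In/x, U/p/Out/z, U/p/Out/x, U/r/In/z, U/r/In/x, U/r/Out/z, U/r/Out/x, U/t/In/z, U/t/In/x, U/t/Out/z, U/t/Out/x, D/p/In/z, D/p/In/x, D/p/Out/z, D/p/Out/x, D/r/In/z, D/r/In/x, D/r/Out/z, D/r/Out/x, D/t/In/z, D/t/In/x, D/t/Out/z, D/t/Out/x. Columns: qC, qA, qB, sC, sA, sB.
{U/p/In/z, U/p/In/x} → row (8,5) (8,5) (8,5) (6,1) (7,5) (3,8)
{U/p/Out/z} → row (7,8) (7,8) (7,8) (6,1) (7,5) (3,8)
{U/p/Out/x} → row (1,7) (1,7) (1,7) (6,1) (7,5) (3,8)
{U/r/In/z, U/r/In/x} → row (8,5) (8,5) (8,5) (4,1) (4,1) (4,1)
{U/r/Out/z} → row (7,8) (7,8) (7,8) (4,1) (4,1) (4,1)
{U/r/Out/x} → row (1,7) (1,7) (1,7) (4,1) (4,1) (4,1)
{U/t/In/z, U/t/In/x} → row (8,5) (8,5) (8,5) (1,6) (1,6) (1,6)
{U/t/Out/z} → row (7,8) (7,8) (7,8) (1,6) (1,6) (1,6)
{U/t/Out/x} → row (1,7) (1,7) (1,7) (1,6) (1,6) (1,6)
{D/p/In/z, D/p/In/x, D/p/Out/z, D/p/Out/x} → row (4,7) (4,7) (4,7) (6,1) (7,5) (3,8)
{D/r/In/z, D/r/In/x, D/r/Out/z, D/r/Out/x} → row (4,7) (4,7) (4,7) (4,1) (4,1) (4,1)
{D/t/In/z, D/t/In/x, D/t/Out/z, D/t/Out/x} → row (4,7) (4,7) (4,7) (1,6) (1,6) (1,6)
That's 12 distinct rows out of 24 strategies.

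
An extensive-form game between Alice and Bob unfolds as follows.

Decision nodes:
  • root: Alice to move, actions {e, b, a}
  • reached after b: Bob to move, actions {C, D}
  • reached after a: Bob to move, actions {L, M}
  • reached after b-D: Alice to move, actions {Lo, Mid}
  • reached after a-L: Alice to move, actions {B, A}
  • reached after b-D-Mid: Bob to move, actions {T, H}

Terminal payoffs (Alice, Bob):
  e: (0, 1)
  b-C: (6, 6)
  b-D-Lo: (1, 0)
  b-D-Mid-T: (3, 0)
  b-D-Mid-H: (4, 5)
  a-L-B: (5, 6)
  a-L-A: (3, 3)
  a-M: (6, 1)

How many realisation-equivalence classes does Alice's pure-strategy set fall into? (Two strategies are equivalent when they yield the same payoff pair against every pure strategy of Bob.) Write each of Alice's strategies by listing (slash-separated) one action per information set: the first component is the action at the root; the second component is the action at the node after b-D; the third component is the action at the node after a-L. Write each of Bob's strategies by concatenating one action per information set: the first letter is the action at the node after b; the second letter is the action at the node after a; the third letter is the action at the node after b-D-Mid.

5

Alice has 12 pure strategies: e/Lo/B, e/Lo/A, e/Mid/B, e/Mid/A, b/Lo/B, b/Lo/A, b/Mid/B, b/Mid/A, a/Lo/B, a/Lo/A, a/Mid/B, a/Mid/A. Columns: CLT, CLH, CMT, CMH, DLT, DLH, DMT, DMH.
{e/Lo/B, e/Lo/A, e/Mid/B, e/Mid/A} → row (0,1) (0,1) (0,1) (0,1) (0,1) (0,1) (0,1) (0,1)
{b/Lo/B, b/Lo/A} → row (6,6) (6,6) (6,6) (6,6) (1,0) (1,0) (1,0) (1,0)
{b/Mid/B, b/Mid/A} → row (6,6) (6,6) (6,6) (6,6) (3,0) (4,5) (3,0) (4,5)
{a/Lo/B, a/Mid/B} → row (5,6) (5,6) (6,1) (6,1) (5,6) (5,6) (6,1) (6,1)
{a/Lo/A, a/Mid/A} → row (3,3) (3,3) (6,1) (6,1) (3,3) (3,3) (6,1) (6,1)
That's 5 distinct rows out of 12 strategies.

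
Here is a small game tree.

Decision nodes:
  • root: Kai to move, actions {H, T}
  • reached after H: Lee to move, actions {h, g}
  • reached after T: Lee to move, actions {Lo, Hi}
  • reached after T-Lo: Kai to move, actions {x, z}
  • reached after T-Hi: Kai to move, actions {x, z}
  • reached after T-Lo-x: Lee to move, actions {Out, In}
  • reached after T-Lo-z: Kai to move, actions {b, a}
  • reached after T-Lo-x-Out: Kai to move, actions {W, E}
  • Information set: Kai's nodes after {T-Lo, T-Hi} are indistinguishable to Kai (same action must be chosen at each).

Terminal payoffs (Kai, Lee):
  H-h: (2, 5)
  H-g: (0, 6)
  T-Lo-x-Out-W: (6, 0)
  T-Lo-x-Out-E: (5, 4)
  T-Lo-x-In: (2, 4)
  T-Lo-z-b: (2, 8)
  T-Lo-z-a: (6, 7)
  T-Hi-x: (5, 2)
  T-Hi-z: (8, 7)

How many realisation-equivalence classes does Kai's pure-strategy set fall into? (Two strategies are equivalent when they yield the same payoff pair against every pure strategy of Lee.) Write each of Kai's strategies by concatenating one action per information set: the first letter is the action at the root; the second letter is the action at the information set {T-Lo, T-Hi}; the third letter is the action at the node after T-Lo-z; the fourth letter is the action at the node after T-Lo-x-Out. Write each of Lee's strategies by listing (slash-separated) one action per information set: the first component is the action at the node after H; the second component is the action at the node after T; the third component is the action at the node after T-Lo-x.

Kai has 16 pure strategies: HxbW, HxbE, HxaW, HxaE, HzbW, HzbE, HzaW, HzaE, TxbW, TxbE, TxaW, TxaE, TzbW, TzbE, TzaW, TzaE. Columns: h/Lo/Out, h/Lo/In, h/Hi/Out, h/Hi/In, g/Lo/Out, g/Lo/In, g/Hi/Out, g/Hi/In.
{HxbW, HxbE, HxaW, HxaE, HzbW, HzbE, HzaW, HzaE} → row (2,5) (2,5) (2,5) (2,5) (0,6) (0,6) (0,6) (0,6)
{TxbW, TxaW} → row (6,0) (2,4) (5,2) (5,2) (6,0) (2,4) (5,2) (5,2)
{TxbE, TxaE} → row (5,4) (2,4) (5,2) (5,2) (5,4) (2,4) (5,2) (5,2)
{TzbW, TzbE} → row (2,8) (2,8) (8,7) (8,7) (2,8) (2,8) (8,7) (8,7)
{TzaW, TzaE} → row (6,7) (6,7) (8,7) (8,7) (6,7) (6,7) (8,7) (8,7)
That's 5 distinct rows out of 16 strategies.

5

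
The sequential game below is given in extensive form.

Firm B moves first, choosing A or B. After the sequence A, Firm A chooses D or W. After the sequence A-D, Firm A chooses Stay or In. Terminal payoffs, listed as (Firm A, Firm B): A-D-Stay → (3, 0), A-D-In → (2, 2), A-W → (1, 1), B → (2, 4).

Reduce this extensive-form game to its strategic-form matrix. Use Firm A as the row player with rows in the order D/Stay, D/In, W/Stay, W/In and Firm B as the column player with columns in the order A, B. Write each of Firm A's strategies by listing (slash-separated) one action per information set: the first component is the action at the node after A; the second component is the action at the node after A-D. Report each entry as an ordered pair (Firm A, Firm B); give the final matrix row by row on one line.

D/Stay: (3,0) (2,4) | D/In: (2,2) (2,4) | W/Stay: (1,1) (2,4) | W/In: (1,1) (2,4)

              A        B
D/Stay    (3,0)    (2,4)
  D/In    (2,2)    (2,4)
W/Stay    (1,1)    (2,4)
  W/In    (1,1)    (2,4)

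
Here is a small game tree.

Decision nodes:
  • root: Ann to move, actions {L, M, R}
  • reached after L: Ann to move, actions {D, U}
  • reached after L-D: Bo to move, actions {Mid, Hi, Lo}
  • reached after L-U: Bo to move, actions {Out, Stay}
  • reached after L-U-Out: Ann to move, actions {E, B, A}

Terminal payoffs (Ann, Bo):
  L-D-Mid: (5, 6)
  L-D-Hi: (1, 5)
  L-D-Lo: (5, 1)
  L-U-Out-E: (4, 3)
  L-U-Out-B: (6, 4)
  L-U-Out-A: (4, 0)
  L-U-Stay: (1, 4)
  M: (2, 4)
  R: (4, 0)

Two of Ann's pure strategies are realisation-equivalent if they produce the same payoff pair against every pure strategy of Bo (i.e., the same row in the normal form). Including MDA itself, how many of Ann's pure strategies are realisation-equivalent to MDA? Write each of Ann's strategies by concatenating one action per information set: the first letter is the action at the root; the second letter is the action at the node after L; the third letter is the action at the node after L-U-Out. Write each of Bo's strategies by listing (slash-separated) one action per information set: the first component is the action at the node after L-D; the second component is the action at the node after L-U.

Row for MDA (columns Mid/Out, Mid/Stay, Hi/Out, Hi/Stay, Lo/Out, Lo/Stay): (2,4) (2,4) (2,4) (2,4) (2,4) (2,4).
Under MDA, Ann's choice at the node after L and at the node after L-U-Out can never be reached regardless of what Bo does, so varying those choices leaves every outcome unchanged.
Holding the reachable choices fixed and varying the unreachable ones freely already gives 2 × 3 = 6 equivalent strategies.
No other strategy reproduces this row, so those 6 are the full class: MDE, MDB, MDA, MUE, MUB, MUA.

6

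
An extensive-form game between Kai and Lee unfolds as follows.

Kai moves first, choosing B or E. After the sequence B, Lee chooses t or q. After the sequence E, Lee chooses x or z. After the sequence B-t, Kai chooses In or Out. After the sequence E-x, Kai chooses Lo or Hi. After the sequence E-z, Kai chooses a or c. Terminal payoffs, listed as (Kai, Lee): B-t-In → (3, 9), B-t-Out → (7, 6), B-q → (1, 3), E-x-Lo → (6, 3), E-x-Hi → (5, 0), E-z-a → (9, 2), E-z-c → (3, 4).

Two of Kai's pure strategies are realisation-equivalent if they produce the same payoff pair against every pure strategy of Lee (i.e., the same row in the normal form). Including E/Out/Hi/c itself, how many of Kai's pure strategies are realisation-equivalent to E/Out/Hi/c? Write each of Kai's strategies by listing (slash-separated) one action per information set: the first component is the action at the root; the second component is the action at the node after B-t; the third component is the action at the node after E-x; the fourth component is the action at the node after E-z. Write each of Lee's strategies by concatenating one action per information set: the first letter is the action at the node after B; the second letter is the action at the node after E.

2

Row for E/Out/Hi/c (columns tx, tz, qx, qz): (5,0) (3,4) (5,0) (3,4).
Under E/Out/Hi/c, Kai's choice at the node after B-t can never be reached regardless of what Lee does, so varying those choices leaves every outcome unchanged.
Holding the reachable choices fixed and varying the unreachable one freely already gives 2 equivalent strategies.
No other strategy reproduces this row, so those 2 are the full class: E/In/Hi/c, E/Out/Hi/c.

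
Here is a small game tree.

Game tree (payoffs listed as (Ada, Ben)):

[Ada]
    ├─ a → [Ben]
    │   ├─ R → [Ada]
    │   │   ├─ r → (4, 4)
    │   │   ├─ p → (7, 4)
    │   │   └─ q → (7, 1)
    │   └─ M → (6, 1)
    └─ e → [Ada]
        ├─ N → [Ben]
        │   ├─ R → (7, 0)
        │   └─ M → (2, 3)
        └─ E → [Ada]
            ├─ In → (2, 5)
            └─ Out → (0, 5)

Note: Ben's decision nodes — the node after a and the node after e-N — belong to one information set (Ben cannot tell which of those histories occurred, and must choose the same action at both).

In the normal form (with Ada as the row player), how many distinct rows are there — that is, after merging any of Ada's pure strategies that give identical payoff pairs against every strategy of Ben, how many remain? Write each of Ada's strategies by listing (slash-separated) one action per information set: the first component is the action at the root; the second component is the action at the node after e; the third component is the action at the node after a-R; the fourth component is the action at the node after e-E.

Ada has 24 pure strategies: a/N/r/In, a/N/r/Out, a/N/p/In, a/N/p/Out, a/N/q/In, a/N/q/Out, a/E/r/In, a/E/r/Out, a/E/p/In, a/E/p/Out, a/E/q/In, a/E/q/Out, e/N/r/In, e/N/r/Out, e/N/p/In, e/N/p/Out, e/N/q/In, e/N/q/Out, e/E/r/In, e/E/r/Out, e/E/p/In, e/E/p/Out, e/E/q/In, e/E/q/Out. Columns: R, M.
{a/N/r/In, a/N/r/Out, a/E/r/In, a/E/r/Out} → row (4,4) (6,1)
{a/N/p/In, a/N/p/Out, a/E/p/In, a/E/p/Out} → row (7,4) (6,1)
{a/N/q/In, a/N/q/Out, a/E/q/In, a/E/q/Out} → row (7,1) (6,1)
{e/N/r/In, e/N/r/Out, e/N/p/In, e/N/p/Out, e/N/q/In, e/N/q/Out} → row (7,0) (2,3)
{e/E/r/In, e/E/p/In, e/E/q/In} → row (2,5) (2,5)
{e/E/r/Out, e/E/p/Out, e/E/q/Out} → row (0,5) (0,5)
That's 6 distinct rows out of 24 strategies.

6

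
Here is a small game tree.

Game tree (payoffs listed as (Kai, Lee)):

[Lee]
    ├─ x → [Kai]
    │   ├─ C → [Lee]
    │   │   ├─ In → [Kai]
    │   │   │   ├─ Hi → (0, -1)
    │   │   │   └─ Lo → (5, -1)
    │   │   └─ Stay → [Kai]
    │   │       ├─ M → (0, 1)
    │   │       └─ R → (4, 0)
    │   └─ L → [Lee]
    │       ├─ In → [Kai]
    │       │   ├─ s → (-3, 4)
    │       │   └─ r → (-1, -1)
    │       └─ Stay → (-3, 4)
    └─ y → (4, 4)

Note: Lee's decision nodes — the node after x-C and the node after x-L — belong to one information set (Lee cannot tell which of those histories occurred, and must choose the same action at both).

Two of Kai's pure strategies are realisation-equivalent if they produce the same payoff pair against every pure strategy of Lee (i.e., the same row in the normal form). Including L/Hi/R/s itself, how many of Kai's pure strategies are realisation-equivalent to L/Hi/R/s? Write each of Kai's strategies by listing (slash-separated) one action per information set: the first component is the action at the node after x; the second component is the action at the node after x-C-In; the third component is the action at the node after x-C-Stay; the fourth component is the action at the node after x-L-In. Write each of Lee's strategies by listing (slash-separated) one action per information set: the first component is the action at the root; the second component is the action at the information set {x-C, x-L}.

4

Row for L/Hi/R/s (columns x/In, x/Stay, y/In, y/Stay): (-3,4) (-3,4) (4,4) (4,4).
Under L/Hi/R/s, Kai's choice at the node after x-C-In and at the node after x-C-Stay can never be reached regardless of what Lee does, so varying those choices leaves every outcome unchanged.
Holding the reachable choices fixed and varying the unreachable ones freely already gives 2 × 2 = 4 equivalent strategies.
No other strategy reproduces this row, so those 4 are the full class: L/Hi/M/s, L/Hi/R/s, L/Lo/M/s, L/Lo/R/s.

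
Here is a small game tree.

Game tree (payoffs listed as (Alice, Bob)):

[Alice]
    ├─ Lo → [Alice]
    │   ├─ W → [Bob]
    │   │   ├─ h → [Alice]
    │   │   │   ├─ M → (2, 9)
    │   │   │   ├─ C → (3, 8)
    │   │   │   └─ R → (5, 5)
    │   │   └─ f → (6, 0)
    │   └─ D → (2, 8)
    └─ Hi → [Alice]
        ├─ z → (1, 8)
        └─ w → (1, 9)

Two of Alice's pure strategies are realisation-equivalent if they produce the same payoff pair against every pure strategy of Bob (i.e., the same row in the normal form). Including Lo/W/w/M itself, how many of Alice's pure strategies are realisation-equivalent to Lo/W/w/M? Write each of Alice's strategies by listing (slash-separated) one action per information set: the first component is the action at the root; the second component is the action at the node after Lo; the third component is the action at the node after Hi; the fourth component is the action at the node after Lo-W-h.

Row for Lo/W/w/M (columns h, f): (2,9) (6,0).
Under Lo/W/w/M, Alice's choice at the node after Hi can never be reached regardless of what Bob does, so varying those choices leaves every outcome unchanged.
Holding the reachable choices fixed and varying the unreachable one freely already gives 2 equivalent strategies.
No other strategy reproduces this row, so those 2 are the full class: Lo/W/z/M, Lo/W/w/M.

2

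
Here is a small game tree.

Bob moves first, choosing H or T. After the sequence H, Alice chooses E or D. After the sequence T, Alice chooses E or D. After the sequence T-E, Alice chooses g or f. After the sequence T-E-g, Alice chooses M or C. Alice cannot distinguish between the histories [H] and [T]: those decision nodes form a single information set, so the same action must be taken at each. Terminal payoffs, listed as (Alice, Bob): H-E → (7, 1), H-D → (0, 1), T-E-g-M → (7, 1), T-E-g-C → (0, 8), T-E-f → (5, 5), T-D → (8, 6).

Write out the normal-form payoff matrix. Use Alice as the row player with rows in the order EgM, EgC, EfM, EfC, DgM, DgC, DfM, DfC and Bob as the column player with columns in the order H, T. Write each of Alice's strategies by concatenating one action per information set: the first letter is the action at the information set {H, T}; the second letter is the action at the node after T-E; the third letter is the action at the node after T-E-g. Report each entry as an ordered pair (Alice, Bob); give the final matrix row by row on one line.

EgM: (7,1) (7,1) | EgC: (7,1) (0,8) | EfM: (7,1) (5,5) | EfC: (7,1) (5,5) | DgM: (0,1) (8,6) | DgC: (0,1) (8,6) | DfM: (0,1) (8,6) | DfC: (0,1) (8,6)

            H        T
 EgM    (7,1)    (7,1)
 EgC    (7,1)    (0,8)
 EfM    (7,1)    (5,5)
 EfC    (7,1)    (5,5)
 DgM    (0,1)    (8,6)
 DgC    (0,1)    (8,6)
 DfM    (0,1)    (8,6)
 DfC    (0,1)    (8,6)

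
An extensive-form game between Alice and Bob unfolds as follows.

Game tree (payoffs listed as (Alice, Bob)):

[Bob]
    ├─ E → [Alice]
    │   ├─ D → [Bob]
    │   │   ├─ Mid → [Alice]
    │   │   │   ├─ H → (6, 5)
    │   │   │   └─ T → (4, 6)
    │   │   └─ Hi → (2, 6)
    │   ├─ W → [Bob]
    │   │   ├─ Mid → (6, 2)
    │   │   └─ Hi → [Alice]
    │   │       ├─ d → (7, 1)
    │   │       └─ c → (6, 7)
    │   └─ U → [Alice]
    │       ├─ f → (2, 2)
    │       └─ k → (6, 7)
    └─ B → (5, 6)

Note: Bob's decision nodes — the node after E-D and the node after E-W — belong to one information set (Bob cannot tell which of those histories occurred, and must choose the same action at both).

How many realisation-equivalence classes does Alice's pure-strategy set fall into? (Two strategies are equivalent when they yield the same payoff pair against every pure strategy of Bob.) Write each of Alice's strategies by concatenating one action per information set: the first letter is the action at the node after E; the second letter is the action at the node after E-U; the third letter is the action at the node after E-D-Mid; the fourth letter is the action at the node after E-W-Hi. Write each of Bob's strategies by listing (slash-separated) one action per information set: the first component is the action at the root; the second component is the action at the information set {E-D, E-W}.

Alice has 24 pure strategies: DfHd, DfHc, DfTd, DfTc, DkHd, DkHc, DkTd, DkTc, WfHd, WfHc, WfTd, WfTc, WkHd, WkHc, WkTd, WkTc, UfHd, UfHc, UfTd, UfTc, UkHd, UkHc, UkTd, UkTc. Columns: E/Mid, E/Hi, B/Mid, B/Hi.
{DfHd, DfHc, DkHd, DkHc} → row (6,5) (2,6) (5,6) (5,6)
{DfTd, DfTc, DkTd, DkTc} → row (4,6) (2,6) (5,6) (5,6)
{WfHd, WfTd, WkHd, WkTd} → row (6,2) (7,1) (5,6) (5,6)
{WfHc, WfTc, WkHc, WkTc} → row (6,2) (6,7) (5,6) (5,6)
{UfHd, UfHc, UfTd, UfTc} → row (2,2) (2,2) (5,6) (5,6)
{UkHd, UkHc, UkTd, UkTc} → row (6,7) (6,7) (5,6) (5,6)
That's 6 distinct rows out of 24 strategies.

6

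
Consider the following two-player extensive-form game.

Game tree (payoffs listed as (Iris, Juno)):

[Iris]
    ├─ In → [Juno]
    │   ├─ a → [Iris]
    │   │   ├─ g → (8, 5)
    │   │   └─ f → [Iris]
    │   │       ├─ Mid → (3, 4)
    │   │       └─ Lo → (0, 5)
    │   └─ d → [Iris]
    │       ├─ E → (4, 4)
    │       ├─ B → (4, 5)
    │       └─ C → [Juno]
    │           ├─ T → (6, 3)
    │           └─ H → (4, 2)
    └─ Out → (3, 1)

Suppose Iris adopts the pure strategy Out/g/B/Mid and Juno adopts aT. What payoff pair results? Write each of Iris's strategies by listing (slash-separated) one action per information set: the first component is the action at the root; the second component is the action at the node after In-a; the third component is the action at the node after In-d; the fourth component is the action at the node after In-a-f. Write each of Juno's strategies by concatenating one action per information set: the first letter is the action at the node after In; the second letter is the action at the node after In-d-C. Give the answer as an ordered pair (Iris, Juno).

Trace the play path from the root:
  Iris plays Out
→ terminal payoff (3, 1).
(Iris's choice at the node after In-a is never reached on this path, so it doesn't affect the outcome.)

(3, 1)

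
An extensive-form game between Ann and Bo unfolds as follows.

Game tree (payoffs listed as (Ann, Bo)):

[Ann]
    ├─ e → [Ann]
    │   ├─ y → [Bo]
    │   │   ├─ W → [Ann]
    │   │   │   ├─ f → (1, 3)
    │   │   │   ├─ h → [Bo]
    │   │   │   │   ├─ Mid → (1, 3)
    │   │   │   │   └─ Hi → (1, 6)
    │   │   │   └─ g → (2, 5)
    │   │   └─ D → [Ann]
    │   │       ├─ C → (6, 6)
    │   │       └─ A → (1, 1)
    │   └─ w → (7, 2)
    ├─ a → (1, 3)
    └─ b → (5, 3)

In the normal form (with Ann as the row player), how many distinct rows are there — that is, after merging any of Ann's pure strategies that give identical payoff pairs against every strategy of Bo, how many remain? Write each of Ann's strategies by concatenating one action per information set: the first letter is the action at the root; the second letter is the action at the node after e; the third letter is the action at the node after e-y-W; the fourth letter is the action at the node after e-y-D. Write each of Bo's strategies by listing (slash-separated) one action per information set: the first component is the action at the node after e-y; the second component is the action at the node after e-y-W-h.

Ann has 36 pure strategies: eyfC, eyfA, eyhC, eyhA, eygC, eygA, ewfC, ewfA, ewhC, ewhA, ewgC, ewgA, ayfC, ayfA, ayhC, ayhA, aygC, aygA, awfC, awfA, awhC, awhA, awgC, awgA, byfC, byfA, byhC, byhA, bygC, bygA, bwfC, bwfA, bwhC, bwhA, bwgC, bwgA. Columns: W/Mid, W/Hi, D/Mid, D/Hi.
{eyfC} → row (1,3) (1,3) (6,6) (6,6)
{eyfA} → row (1,3) (1,3) (1,1) (1,1)
{eyhC} → row (1,3) (1,6) (6,6) (6,6)
{eyhA} → row (1,3) (1,6) (1,1) (1,1)
{eygC} → row (2,5) (2,5) (6,6) (6,6)
{eygA} → row (2,5) (2,5) (1,1) (1,1)
{ewfC, ewfA, ewhC, ewhA, ewgC, ewgA} → row (7,2) (7,2) (7,2) (7,2)
{ayfC, ayfA, ayhC, ayhA, aygC, aygA, awfC, awfA, awhC, awhA, awgC, awgA} → row (1,3) (1,3) (1,3) (1,3)
{byfC, byfA, byhC, byhA, bygC, bygA, bwfC, bwfA, bwhC, bwhA, bwgC, bwgA} → row (5,3) (5,3) (5,3) (5,3)
That's 9 distinct rows out of 36 strategies.

9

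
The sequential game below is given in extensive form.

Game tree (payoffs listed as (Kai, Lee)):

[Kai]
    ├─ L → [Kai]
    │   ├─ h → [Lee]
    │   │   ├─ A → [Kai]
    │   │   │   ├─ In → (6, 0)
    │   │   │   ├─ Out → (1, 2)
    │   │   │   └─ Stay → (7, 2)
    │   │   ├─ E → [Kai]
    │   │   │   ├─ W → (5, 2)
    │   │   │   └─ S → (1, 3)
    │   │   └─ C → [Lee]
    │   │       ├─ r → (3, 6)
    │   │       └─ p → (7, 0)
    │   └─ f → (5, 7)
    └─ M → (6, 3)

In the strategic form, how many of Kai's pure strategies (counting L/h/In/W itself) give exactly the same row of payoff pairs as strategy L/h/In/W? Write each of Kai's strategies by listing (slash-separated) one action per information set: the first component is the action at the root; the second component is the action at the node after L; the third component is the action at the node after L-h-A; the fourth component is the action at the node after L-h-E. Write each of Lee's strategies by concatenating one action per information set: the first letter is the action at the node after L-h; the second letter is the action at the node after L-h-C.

1

Row for L/h/In/W (columns Ar, Ap, Er, Ep, Cr, Cp): (6,0) (6,0) (5,2) (5,2) (3,6) (7,0).
Every one of Kai's information sets is on the play path for some reply by Lee when Kai follows L/h/In/W.
Changing the action at any of them therefore changes at least one column, so only L/h/In/W itself gives this row.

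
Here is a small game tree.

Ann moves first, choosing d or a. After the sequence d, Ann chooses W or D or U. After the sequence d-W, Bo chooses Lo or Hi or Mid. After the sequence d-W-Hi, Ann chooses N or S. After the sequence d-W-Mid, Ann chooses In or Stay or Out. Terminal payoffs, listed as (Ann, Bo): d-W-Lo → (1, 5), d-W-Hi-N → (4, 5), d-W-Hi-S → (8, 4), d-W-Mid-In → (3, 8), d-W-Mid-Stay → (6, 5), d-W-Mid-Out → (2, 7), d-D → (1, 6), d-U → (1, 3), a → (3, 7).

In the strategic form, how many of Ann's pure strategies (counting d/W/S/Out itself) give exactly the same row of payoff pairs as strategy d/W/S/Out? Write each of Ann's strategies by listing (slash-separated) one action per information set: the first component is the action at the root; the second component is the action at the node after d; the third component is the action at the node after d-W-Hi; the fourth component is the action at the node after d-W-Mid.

1

Row for d/W/S/Out (columns Lo, Hi, Mid): (1,5) (8,4) (2,7).
Every one of Ann's information sets is on the play path for some reply by Bo when Ann follows d/W/S/Out.
Changing the action at any of them therefore changes at least one column, so only d/W/S/Out itself gives this row.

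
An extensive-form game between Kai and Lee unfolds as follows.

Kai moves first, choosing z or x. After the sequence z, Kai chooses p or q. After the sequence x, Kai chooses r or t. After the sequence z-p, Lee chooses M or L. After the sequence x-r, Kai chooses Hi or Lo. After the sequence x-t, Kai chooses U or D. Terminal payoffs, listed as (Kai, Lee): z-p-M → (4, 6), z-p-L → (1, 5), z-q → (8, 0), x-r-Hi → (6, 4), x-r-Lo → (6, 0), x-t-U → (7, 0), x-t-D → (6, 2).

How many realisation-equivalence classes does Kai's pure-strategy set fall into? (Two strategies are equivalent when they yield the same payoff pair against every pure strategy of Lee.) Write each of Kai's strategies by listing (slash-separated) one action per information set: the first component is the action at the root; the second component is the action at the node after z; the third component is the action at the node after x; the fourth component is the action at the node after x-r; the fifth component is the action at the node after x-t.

6

Kai has 32 pure strategies: z/p/r/Hi/U, z/p/r/Hi/D, z/p/r/Lo/U, z/p/r/Lo/D, z/p/t/Hi/U, z/p/t/Hi/D, z/p/t/Lo/U, z/p/t/Lo/D, z/q/r/Hi/U, z/q/r/Hi/D, z/q/r/Lo/U, z/q/r/Lo/D, z/q/t/Hi/U, z/q/t/Hi/D, z/q/t/Lo/U, z/q/t/Lo/D, x/p/r/Hi/U, x/p/r/Hi/D, x/p/r/Lo/U, x/p/r/Lo/D, x/p/t/Hi/U, x/p/t/Hi/D, x/p/t/Lo/U, x/p/t/Lo/D, x/q/r/Hi/U, x/q/r/Hi/D, x/q/r/Lo/U, x/q/r/Lo/D, x/q/t/Hi/U, x/q/t/Hi/D, x/q/t/Lo/U, x/q/t/Lo/D. Columns: M, L.
{z/p/r/Hi/U, z/p/r/Hi/D, z/p/r/Lo/U, z/p/r/Lo/D, z/p/t/Hi/U, z/p/t/Hi/D, z/p/t/Lo/U, z/p/t/Lo/D} → row (4,6) (1,5)
{z/q/r/Hi/U, z/q/r/Hi/D, z/q/r/Lo/U, z/q/r/Lo/D, z/q/t/Hi/U, z/q/t/Hi/D, z/q/t/Lo/U, z/q/t/Lo/D} → row (8,0) (8,0)
{x/p/r/Hi/U, x/p/r/Hi/D, x/q/r/Hi/U, x/q/r/Hi/D} → row (6,4) (6,4)
{x/p/r/Lo/U, x/p/r/Lo/D, x/q/r/Lo/U, x/q/r/Lo/D} → row (6,0) (6,0)
{x/p/t/Hi/U, x/p/t/Lo/U, x/q/t/Hi/U, x/q/t/Lo/U} → row (7,0) (7,0)
{x/p/t/Hi/D, x/p/t/Lo/D, x/q/t/Hi/D, x/q/t/Lo/D} → row (6,2) (6,2)
That's 6 distinct rows out of 32 strategies.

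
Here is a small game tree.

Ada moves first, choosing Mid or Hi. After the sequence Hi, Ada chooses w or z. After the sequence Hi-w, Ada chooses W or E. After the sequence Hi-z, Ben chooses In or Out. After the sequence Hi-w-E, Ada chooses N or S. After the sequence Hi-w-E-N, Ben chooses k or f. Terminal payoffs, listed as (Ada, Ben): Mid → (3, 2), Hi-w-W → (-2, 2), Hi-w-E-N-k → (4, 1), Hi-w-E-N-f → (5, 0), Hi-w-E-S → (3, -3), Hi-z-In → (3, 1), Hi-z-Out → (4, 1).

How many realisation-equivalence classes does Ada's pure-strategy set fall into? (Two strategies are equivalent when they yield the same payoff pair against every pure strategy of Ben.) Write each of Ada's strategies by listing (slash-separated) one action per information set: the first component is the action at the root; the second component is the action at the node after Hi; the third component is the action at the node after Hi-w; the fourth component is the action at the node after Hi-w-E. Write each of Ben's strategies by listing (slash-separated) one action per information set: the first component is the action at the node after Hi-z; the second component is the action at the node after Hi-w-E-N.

5

Ada has 16 pure strategies: Mid/w/W/N, Mid/w/W/S, Mid/w/E/N, Mid/w/E/S, Mid/z/W/N, Mid/z/W/S, Mid/z/E/N, Mid/z/E/S, Hi/w/W/N, Hi/w/W/S, Hi/w/E/N, Hi/w/E/S, Hi/z/W/N, Hi/z/W/S, Hi/z/E/N, Hi/z/E/S. Columns: In/k, In/f, Out/k, Out/f.
{Mid/w/W/N, Mid/w/W/S, Mid/w/E/N, Mid/w/E/S, Mid/z/W/N, Mid/z/W/S, Mid/z/E/N, Mid/z/E/S} → row (3,2) (3,2) (3,2) (3,2)
{Hi/w/W/N, Hi/w/W/S} → row (-2,2) (-2,2) (-2,2) (-2,2)
{Hi/w/E/N} → row (4,1) (5,0) (4,1) (5,0)
{Hi/w/E/S} → row (3,-3) (3,-3) (3,-3) (3,-3)
{Hi/z/W/N, Hi/z/W/S, Hi/z/E/N, Hi/z/E/S} → row (3,1) (3,1) (4,1) (4,1)
That's 5 distinct rows out of 16 strategies.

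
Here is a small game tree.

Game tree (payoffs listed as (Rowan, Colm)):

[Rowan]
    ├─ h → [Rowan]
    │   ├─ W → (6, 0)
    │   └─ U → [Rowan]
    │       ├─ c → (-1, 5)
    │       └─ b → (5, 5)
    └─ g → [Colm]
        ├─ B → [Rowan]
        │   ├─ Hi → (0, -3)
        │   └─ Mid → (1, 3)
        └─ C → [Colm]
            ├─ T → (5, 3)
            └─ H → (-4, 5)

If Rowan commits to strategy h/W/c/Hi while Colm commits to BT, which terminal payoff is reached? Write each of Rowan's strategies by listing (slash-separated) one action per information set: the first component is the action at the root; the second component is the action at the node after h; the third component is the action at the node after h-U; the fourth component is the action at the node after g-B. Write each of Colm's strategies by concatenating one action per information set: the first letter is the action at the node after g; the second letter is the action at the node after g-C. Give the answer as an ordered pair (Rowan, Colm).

(6, 0)

Trace the play path from the root:
  Rowan plays h
  Rowan plays W at [h]
→ terminal payoff (6, 0).
(Rowan's choice at the node after h-U is never reached on this path, so it doesn't affect the outcome.)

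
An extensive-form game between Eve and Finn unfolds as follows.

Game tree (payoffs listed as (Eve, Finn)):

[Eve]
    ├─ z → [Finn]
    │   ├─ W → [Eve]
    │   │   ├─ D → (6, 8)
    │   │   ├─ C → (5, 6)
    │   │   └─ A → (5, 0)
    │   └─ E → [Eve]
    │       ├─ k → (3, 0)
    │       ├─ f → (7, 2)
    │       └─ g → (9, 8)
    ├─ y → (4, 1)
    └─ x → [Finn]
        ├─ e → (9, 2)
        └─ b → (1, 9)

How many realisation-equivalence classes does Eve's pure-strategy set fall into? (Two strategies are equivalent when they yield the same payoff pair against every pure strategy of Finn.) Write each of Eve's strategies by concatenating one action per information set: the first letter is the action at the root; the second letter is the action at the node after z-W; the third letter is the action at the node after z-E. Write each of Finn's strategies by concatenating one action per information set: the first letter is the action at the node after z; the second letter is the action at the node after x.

11

Eve has 27 pure strategies: zDk, zDf, zDg, zCk, zCf, zCg, zAk, zAf, zAg, yDk, yDf, yDg, yCk, yCf, yCg, yAk, yAf, yAg, xDk, xDf, xDg, xCk, xCf, xCg, xAk, xAf, xAg. Columns: We, Wb, Ee, Eb.
{zDk} → row (6,8) (6,8) (3,0) (3,0)
{zDf} → row (6,8) (6,8) (7,2) (7,2)
{zDg} → row (6,8) (6,8) (9,8) (9,8)
{zCk} → row (5,6) (5,6) (3,0) (3,0)
{zCf} → row (5,6) (5,6) (7,2) (7,2)
{zCg} → row (5,6) (5,6) (9,8) (9,8)
{zAk} → row (5,0) (5,0) (3,0) (3,0)
{zAf} → row (5,0) (5,0) (7,2) (7,2)
{zAg} → row (5,0) (5,0) (9,8) (9,8)
{yDk, yDf, yDg, yCk, yCf, yCg, yAk, yAf, yAg} → row (4,1) (4,1) (4,1) (4,1)
{xDk, xDf, xDg, xCk, xCf, xCg, xAk, xAf, xAg} → row (9,2) (1,9) (9,2) (1,9)
That's 11 distinct rows out of 27 strategies.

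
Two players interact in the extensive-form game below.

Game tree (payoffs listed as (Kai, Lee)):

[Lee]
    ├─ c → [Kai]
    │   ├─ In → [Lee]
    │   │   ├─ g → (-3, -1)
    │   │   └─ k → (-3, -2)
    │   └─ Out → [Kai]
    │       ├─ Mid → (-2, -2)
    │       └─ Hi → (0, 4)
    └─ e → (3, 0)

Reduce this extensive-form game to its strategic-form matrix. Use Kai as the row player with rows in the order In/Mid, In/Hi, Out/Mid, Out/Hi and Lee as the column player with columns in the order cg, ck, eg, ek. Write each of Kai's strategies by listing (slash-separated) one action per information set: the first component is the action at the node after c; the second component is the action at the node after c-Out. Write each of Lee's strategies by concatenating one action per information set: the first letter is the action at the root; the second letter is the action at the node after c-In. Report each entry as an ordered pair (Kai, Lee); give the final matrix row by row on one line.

Row In/Mid: cg→(-3,-1), ck→(-3,-2), eg→(3,0), ek→(3,0)
Row In/Hi: cg→(-3,-1), ck→(-3,-2), eg→(3,0), ek→(3,0)
Row Out/Mid: cg→(-2,-2), ck→(-2,-2), eg→(3,0), ek→(3,0)
Row Out/Hi: cg→(0,4), ck→(0,4), eg→(3,0), ek→(3,0)

In/Mid: (-3,-1) (-3,-2) (3,0) (3,0) | In/Hi: (-3,-1) (-3,-2) (3,0) (3,0) | Out/Mid: (-2,-2) (-2,-2) (3,0) (3,0) | Out/Hi: (0,4) (0,4) (3,0) (3,0)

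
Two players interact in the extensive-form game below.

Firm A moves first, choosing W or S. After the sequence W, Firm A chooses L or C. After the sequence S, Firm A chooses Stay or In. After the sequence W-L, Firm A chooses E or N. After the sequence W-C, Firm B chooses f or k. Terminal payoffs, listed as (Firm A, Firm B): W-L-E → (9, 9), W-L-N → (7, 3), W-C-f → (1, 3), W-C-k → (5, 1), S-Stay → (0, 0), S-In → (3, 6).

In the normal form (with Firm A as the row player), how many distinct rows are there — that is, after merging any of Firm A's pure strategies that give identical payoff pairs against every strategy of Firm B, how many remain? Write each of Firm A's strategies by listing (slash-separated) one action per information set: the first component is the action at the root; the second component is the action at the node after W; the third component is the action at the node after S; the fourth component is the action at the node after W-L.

5

Firm A has 16 pure strategies: W/L/Stay/E, W/L/Stay/N, W/L/In/E, W/L/In/N, W/C/Stay/E, W/C/Stay/N, W/C/In/E, W/C/In/N, S/L/Stay/E, S/L/Stay/N, S/L/In/E, S/L/In/N, S/C/Stay/E, S/C/Stay/N, S/C/In/E, S/C/In/N. Columns: f, k.
{W/L/Stay/E, W/L/In/E} → row (9,9) (9,9)
{W/L/Stay/N, W/L/In/N} → row (7,3) (7,3)
{W/C/Stay/E, W/C/Stay/N, W/C/In/E, W/C/In/N} → row (1,3) (5,1)
{S/L/Stay/E, S/L/Stay/N, S/C/Stay/E, S/C/Stay/N} → row (0,0) (0,0)
{S/L/In/E, S/L/In/N, S/C/In/E, S/C/In/N} → row (3,6) (3,6)
That's 5 distinct rows out of 16 strategies.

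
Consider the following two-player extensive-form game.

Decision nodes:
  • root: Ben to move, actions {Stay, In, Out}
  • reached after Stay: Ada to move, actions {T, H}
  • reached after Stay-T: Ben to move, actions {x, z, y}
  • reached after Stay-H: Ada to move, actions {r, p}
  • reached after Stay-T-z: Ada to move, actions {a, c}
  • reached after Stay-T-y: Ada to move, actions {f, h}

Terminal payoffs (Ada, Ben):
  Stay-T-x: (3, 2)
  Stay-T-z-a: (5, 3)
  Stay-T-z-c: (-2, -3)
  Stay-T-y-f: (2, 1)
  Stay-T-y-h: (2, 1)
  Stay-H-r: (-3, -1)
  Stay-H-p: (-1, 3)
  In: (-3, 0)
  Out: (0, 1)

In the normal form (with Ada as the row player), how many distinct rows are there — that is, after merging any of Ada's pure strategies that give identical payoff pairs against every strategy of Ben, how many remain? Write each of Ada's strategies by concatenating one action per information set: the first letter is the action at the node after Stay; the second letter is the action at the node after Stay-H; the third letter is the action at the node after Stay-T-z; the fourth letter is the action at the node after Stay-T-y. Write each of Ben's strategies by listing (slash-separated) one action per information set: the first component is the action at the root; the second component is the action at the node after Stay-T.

Ada has 16 pure strategies: Traf, Trah, Trcf, Trch, Tpaf, Tpah, Tpcf, Tpch, Hraf, Hrah, Hrcf, Hrch, Hpaf, Hpah, Hpcf, Hpch. Columns: Stay/x, Stay/z, Stay/y, In/x, In/z, In/y, Out/x, Out/z, Out/y.
{Traf, Trah, Tpaf, Tpah} → row (3,2) (5,3) (2,1) (-3,0) (-3,0) (-3,0) (0,1) (0,1) (0,1)
{Trcf, Trch, Tpcf, Tpch} → row (3,2) (-2,-3) (2,1) (-3,0) (-3,0) (-3,0) (0,1) (0,1) (0,1)
{Hraf, Hrah, Hrcf, Hrch} → row (-3,-1) (-3,-1) (-3,-1) (-3,0) (-3,0) (-3,0) (0,1) (0,1) (0,1)
{Hpaf, Hpah, Hpcf, Hpch} → row (-1,3) (-1,3) (-1,3) (-3,0) (-3,0) (-3,0) (0,1) (0,1) (0,1)
That's 4 distinct rows out of 16 strategies.

4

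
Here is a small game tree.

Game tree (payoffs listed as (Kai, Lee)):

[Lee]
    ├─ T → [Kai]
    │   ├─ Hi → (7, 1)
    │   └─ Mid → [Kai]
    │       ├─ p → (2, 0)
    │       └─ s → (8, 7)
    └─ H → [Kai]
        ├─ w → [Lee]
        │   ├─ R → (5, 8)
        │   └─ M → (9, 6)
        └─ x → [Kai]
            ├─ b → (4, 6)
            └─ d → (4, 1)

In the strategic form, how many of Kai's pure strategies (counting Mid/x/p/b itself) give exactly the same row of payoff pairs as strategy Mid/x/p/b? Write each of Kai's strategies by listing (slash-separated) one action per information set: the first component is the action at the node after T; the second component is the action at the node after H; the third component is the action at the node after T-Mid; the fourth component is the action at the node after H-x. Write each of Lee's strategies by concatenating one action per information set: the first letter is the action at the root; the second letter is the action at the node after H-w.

1

Row for Mid/x/p/b (columns TR, TM, HR, HM): (2,0) (2,0) (4,6) (4,6).
Every one of Kai's information sets is on the play path for some reply by Lee when Kai follows Mid/x/p/b.
Changing the action at any of them therefore changes at least one column, so only Mid/x/p/b itself gives this row.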